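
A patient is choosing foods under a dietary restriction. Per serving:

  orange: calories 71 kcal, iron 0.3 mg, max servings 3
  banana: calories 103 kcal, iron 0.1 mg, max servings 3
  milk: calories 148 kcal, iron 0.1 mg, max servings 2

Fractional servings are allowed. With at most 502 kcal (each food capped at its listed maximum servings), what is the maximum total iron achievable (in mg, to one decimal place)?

1.2 mg

Iron per kcal: orange 0.004225, banana 0.0009709, milk 0.0006757.
Take 3 servings of orange: uses 213 kcal, +0.9 mg iron (running total 0.9 mg).
Take 2.806 servings of banana: uses 289 kcal, +0.3 mg iron (running total 1.2 mg).
Greedy by best ratio exhausts the calories allowance optimally: 1.2 mg.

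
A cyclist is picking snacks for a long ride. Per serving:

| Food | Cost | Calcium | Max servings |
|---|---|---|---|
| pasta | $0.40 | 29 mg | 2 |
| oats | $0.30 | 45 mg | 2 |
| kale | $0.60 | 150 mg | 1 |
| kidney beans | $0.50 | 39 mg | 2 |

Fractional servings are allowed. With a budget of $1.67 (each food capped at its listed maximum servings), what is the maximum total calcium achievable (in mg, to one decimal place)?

Calcium per dollar: kale 250, oats 150, kidney beans 78, pasta 72.5.
Take 1 serving of kale: spends $0.60, +150.0 mg calcium (running total 150.0 mg).
Take 2 servings of oats: spends $0.60, +90.0 mg calcium (running total 240.0 mg).
Take 0.94 servings of kidney beans: spends $0.47, +36.7 mg calcium (running total 276.7 mg).
Filling greedily by calcium-per-dollar is optimal for one linear limit, giving 276.7 mg.

276.7 mg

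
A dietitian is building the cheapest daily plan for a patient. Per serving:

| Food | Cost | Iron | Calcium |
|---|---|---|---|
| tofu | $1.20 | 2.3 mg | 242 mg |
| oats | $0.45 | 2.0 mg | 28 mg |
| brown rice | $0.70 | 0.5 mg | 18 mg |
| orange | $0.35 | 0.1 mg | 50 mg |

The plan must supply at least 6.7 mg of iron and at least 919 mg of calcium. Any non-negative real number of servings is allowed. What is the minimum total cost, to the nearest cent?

$4.56

An LP optimum is at a vertex; with two nutrient constraints at most two foods are used. Check each candidate.
tofu only: max(6.7/2.3, 919/242) = 3.798 servings → $4.56.
oats only: max(6.7/2.0, 919/28) = 32.82 servings → $14.77.
brown rice only: max(6.7/0.5, 919/18) = 51.06 servings → $35.74.
orange only: max(6.7/0.1, 919/50) = 67 servings → $23.45.
tofu + oats: intersection lies outside the first quadrant.
tofu + brown rice: intersection lies outside the first quadrant.
tofu + orange with both tight: 2.677 servings and 5.422 servings → $5.11.
oats + brown rice: intersection lies outside the first quadrant.
oats + orange with both tight: 2.501 servings and 16.98 servings → $7.07.
brown rice + orange with both tight: 10.48 servings and 14.61 servings → $12.45.
The minimum over all feasible corners is $4.56.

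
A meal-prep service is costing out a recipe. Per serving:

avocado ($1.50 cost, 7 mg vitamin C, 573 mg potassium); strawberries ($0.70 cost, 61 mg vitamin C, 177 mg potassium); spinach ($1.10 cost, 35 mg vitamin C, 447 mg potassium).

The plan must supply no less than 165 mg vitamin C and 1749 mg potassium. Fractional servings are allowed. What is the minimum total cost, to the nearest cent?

Check every corner: each single food scaled to meet both minima, and each pair solved so both constraints bind.
avocado only: max(165/7, 1749/573) = 23.57 servings → $35.36.
strawberries only: max(165/61, 1749/177) = 9.881 servings → $6.92.
spinach only: max(165/35, 1749/447) = 4.714 servings → $5.19.
avocado + strawberries with both tight: 2.298 servings and 2.441 servings → $5.16.
avocado + spinach with both targets exact would need a negative amount; discard.
strawberries + spinach with both tight: 0.5951 servings and 3.677 servings → $4.46.
Cheapest feasible corner: $4.46.

$4.46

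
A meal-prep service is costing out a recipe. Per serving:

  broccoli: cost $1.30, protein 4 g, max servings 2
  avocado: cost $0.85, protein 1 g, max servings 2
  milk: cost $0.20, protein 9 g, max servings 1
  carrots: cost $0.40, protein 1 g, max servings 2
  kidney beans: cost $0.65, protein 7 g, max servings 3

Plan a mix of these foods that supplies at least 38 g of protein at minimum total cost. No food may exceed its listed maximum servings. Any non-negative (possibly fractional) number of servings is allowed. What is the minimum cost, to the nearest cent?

$4.75

Cost per g of protein: milk $0.0222, kidney beans $0.0929, broccoli $0.3250, carrots $0.4000, avocado $0.8500.
Take 1 serving of milk: +9.0 g protein for $0.20 (total $0.20, still need 29.0 g).
Take 3 servings of kidney beans: +21.0 g protein for $1.95 (total $2.15, still need 8.0 g).
Take 2 servings of broccoli: +8.0 g protein for $2.60 (total $4.75, still need 0.0 g).
Greedy by cheapest-per-g is optimal for a single linear constraint, so the minimum cost is $4.75.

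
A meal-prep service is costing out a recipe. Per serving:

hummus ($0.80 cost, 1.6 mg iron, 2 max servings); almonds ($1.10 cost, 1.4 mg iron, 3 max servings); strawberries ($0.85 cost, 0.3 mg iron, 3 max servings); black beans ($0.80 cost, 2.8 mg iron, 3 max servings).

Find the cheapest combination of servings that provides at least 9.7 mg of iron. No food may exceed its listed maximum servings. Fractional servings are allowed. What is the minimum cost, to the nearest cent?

Cost per mg of iron: black beans $0.2857, hummus $0.5000, almonds $0.7857, strawberries $2.8333.
Take 3 servings of black beans: +8.4 mg iron for $2.40 (total $2.40, still need 1.3 mg).
Take 0.8125 servings of hummus: +1.3 mg iron for $0.65 (total $3.05, still need 0.0 mg).
Filling from the cheapest source first is optimal under one linear minimum: $3.05.

$3.05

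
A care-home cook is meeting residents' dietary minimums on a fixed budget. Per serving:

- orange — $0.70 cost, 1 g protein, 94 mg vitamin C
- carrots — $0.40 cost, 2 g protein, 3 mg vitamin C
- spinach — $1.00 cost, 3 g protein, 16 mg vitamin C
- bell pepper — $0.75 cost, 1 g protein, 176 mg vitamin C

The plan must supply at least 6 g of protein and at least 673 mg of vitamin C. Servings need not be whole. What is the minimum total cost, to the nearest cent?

$3.29

A basic optimal solution has at most two foods positive. Try each food alone and each pair with both targets met exactly.
orange only: max(6/1, 673/94) = 7.16 servings → $5.01.
carrots only: max(6/2, 673/3) = 224.3 servings → $89.73.
spinach only: max(6/3, 673/16) = 42.06 servings → $42.06.
bell pepper only: max(6/1, 673/176) = 6 servings → $4.50.
orange + carrots with both targets exact would need a negative amount; discard.
orange + spinach: intersection lies outside the first quadrant.
orange + bell pepper with both tight: 4.671 servings and 1.329 servings → $4.27.
carrots + spinach: intersection lies outside the first quadrant.
carrots + bell pepper with both tight: 1.097 servings and 3.805 servings → $3.29.
spinach + bell pepper with both tight: 0.748 servings and 3.756 servings → $3.56.
Cheapest feasible corner: $3.29.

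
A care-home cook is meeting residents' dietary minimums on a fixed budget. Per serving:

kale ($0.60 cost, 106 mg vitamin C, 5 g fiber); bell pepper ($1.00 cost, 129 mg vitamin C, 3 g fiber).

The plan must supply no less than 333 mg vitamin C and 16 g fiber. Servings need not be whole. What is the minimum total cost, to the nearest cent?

Two binding constraints pin down two serving amounts, so the optimal mix uses at most two foods. The candidates are each food alone (scaled to the tighter of vitamin C/fiber) and each pair with both constraints tight.
kale only: max(333/106, 16/5) = 3.2 servings → $1.92.
bell pepper only: max(333/129, 16/3) = 5.333 servings → $5.33.
kale + bell pepper: intersection lies outside the first quadrant.
The minimum over all feasible corners is $1.92.

$1.92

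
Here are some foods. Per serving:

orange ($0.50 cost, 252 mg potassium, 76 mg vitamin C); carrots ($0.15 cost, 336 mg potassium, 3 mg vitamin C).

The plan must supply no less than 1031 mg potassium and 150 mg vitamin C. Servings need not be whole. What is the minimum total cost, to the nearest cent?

$1.20

For a min-cost LP with two ≥-constraints, a basic feasible solution has at most two positive variables.
orange only: max(1031/252, 150/76) = 4.091 servings → $2.05.
carrots only: max(1031/336, 150/3) = 50 servings → $7.50.
orange + carrots with both tight: 1.909 servings and 1.637 servings → $1.20.
So the least-cost plan costs $1.20.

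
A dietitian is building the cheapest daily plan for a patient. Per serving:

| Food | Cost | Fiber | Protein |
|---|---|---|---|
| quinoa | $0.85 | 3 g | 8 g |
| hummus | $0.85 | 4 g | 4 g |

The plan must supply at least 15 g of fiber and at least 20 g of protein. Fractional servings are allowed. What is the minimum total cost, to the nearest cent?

Two binding constraints pin down two serving amounts, so the optimal mix uses at most two foods. The candidates are each food alone (scaled to the tighter of fiber/protein) and each pair with both constraints tight.
quinoa only: max(15/3, 20/8) = 5 servings → $4.25.
hummus only: max(15/4, 20/4) = 5 servings → $4.25.
quinoa + hummus with both tight: 1 serving and 3 servings → $3.40.
The minimum over all feasible corners is $3.40.

$3.40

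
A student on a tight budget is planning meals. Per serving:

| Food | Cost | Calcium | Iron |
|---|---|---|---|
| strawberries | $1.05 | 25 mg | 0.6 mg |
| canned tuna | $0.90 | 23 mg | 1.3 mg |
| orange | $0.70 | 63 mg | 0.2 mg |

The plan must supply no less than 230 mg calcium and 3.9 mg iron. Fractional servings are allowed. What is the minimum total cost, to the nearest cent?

At the optimum either one food covers both requirements or two foods hit both targets exactly; no other combination can be cheaper.
strawberries only: max(230/25, 3.9/0.6) = 9.2 servings → $9.66.
canned tuna only: max(230/23, 3.9/1.3) = 10 servings → $9.00.
orange only: max(230/63, 3.9/0.2) = 19.5 servings → $13.65.
strawberries + canned tuna: intersection lies outside the first quadrant.
strawberries + orange with both tight: 6.088 servings and 1.235 servings → $7.26.
canned tuna + orange with both tight: 2.583 servings and 2.708 servings → $4.22.
So the least-cost plan costs $4.22.

$4.22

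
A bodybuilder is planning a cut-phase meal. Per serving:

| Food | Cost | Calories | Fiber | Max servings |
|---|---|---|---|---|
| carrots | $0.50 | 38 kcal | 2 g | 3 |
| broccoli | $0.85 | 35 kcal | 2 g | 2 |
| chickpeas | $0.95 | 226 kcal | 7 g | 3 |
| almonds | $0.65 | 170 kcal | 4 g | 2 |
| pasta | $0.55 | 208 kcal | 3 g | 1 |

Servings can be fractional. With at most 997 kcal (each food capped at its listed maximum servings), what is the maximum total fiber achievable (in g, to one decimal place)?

Fiber per kcal: broccoli 0.05714, carrots 0.05263, chickpeas 0.03097, almonds 0.02353, pasta 0.01442.
Take 2 servings of broccoli: uses 70 kcal, +4.0 g fiber (running total 4.0 g).
Take 3 servings of carrots: uses 114 kcal, +6.0 g fiber (running total 10.0 g).
Take 3 servings of chickpeas: uses 678 kcal, +21.0 g fiber (running total 31.0 g).
Take 0.7941 servings of almonds: uses 135 kcal, +3.2 g fiber (running total 34.2 g).
Filling greedily by fiber-per-kcal is optimal for one linear limit, giving 34.2 g.

34.2 g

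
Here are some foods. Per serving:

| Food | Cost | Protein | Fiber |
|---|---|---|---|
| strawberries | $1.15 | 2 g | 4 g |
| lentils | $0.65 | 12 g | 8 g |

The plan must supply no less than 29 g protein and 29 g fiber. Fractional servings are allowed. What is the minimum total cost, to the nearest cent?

$2.36

strawberries only: max(29/2, 29/4) = 14.5 servings → $16.68.
lentils only: max(29/12, 29/8) = 3.625 servings → $2.36.
strawberries + lentils with both tight: 3.625 servings and 1.812 servings → $5.35.
So the least-cost plan costs $2.36.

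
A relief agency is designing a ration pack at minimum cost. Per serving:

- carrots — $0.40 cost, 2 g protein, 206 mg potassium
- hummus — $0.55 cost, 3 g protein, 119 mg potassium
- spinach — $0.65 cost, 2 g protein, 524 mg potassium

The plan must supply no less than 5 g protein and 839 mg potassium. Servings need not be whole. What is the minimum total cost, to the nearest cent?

For a min-cost LP with two ≥-constraints, a basic feasible solution has at most two positive variables.
carrots only: max(5/2, 839/206) = 4.073 servings → $1.63.
hummus only: max(5/3, 839/119) = 7.05 servings → $3.88.
spinach only: max(5/2, 839/524) = 2.5 servings → $1.62.
carrots + hummus: intersection lies outside the first quadrant.
carrots + spinach with both tight: 1.481 servings and 1.019 servings → $1.25.
hummus + spinach with both tight: 0.7061 servings and 1.441 servings → $1.32.
The minimum over all feasible corners is $1.25.

$1.25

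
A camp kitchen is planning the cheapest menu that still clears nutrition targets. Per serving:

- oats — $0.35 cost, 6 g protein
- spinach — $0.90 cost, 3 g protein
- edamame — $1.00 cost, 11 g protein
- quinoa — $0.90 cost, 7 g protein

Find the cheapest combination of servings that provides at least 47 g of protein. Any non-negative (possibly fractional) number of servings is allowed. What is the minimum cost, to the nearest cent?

$2.74

Cost per g of protein: oats $0.0583, edamame $0.0909, quinoa $0.1286, spinach $0.3000.
With no serving limits, use only oats: 47 g / 6 g = 7.833 servings × $0.35 = $2.74.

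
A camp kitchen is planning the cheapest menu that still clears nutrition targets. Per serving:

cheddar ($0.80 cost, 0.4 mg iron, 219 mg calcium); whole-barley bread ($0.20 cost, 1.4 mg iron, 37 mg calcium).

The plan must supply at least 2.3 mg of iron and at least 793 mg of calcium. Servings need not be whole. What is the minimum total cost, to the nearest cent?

This is a tiny linear program; its minimum lies at a vertex of the feasible set. List the vertices and price them.
cheddar only: max(2.3/0.4, 793/219) = 5.75 servings → $4.60.
whole-barley bread only: max(2.3/1.4, 793/37) = 21.43 servings → $4.29.
cheddar + whole-barley bread with both tight: 3.513 servings and 0.6391 servings → $2.94.
So the least-cost plan costs $2.94.

$2.94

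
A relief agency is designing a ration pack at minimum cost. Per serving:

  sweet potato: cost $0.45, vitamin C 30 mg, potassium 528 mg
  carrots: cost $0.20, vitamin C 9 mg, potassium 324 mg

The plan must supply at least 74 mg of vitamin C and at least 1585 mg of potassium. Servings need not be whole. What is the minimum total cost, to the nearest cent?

$1.22

An LP optimum is at a vertex; with two nutrient constraints at most two foods are used. Check each candidate.
sweet potato only: max(74/30, 1585/528) = 3.002 servings → $1.35.
carrots only: max(74/9, 1585/324) = 8.222 servings → $1.64.
sweet potato + carrots with both tight: 1.955 servings and 1.707 servings → $1.22.
The minimum over all feasible corners is $1.22.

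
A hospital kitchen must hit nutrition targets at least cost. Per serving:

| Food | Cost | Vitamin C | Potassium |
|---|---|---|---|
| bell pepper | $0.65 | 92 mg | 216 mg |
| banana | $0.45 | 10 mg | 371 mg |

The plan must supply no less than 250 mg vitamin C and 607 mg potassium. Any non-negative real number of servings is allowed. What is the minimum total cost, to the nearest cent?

$1.79

bell pepper only: max(250/92, 607/216) = 2.81 servings → $1.83.
banana only: max(250/10, 607/371) = 25 servings → $11.25.
bell pepper + banana with both tight: 2.711 servings and 0.05768 servings → $1.79.
Cheapest feasible corner: $1.79.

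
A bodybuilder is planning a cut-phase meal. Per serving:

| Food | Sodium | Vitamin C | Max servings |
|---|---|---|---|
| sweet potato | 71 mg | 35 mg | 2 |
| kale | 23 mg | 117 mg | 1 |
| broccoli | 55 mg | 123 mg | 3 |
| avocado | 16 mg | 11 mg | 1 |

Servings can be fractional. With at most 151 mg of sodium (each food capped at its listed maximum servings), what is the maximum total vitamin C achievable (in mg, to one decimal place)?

403.3 mg

Vitamin C per mg sodium: kale 5.087, broccoli 2.236, avocado 0.6875, sweet potato 0.493.
Take 1 serving of kale: uses 23 mg sodium, +117.0 mg vitamin C (running total 117.0 mg).
Take 2.327 servings of broccoli: uses 128 mg sodium, +286.3 mg vitamin C (running total 403.3 mg).
Filling greedily by vitamin C-per-mg sodium is optimal for one linear limit, giving 403.3 mg.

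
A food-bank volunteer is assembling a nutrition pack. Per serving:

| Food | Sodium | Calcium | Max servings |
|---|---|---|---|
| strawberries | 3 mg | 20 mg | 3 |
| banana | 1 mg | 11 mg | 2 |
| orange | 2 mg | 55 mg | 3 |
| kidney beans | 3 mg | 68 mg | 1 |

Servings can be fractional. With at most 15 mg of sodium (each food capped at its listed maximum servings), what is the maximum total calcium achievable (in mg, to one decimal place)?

281.7 mg

Calcium per mg sodium: orange 27.5, kidney beans 22.67, banana 11, strawberries 6.667.
Take 3 servings of orange: uses 6 mg sodium, +165.0 mg calcium (running total 165.0 mg).
Take 1 serving of kidney beans: uses 3 mg sodium, +68.0 mg calcium (running total 233.0 mg).
Take 2 servings of banana: uses 2 mg sodium, +22.0 mg calcium (running total 255.0 mg).
Take 1.333 servings of strawberries: uses 4 mg sodium, +26.7 mg calcium (running total 281.7 mg).
Filling greedily by calcium-per-mg sodium is optimal for one linear limit, giving 281.7 mg.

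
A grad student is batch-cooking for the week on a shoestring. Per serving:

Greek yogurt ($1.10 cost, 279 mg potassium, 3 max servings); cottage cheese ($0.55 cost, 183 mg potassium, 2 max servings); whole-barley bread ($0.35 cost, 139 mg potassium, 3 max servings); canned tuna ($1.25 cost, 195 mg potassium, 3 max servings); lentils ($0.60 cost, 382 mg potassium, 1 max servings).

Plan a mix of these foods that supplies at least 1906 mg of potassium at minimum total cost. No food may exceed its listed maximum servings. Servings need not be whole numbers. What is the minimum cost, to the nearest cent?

$5.67

Cost per mg of potassium: lentils $0.0016, whole-barley bread $0.0025, cottage cheese $0.0030, Greek yogurt $0.0039, canned tuna $0.0064.
Take 1 serving of lentils: +382.0 mg potassium for $0.60 (total $0.60, still need 1524.0 mg).
Take 3 servings of whole-barley bread: +417.0 mg potassium for $1.05 (total $1.65, still need 1107.0 mg).
Take 2 servings of cottage cheese: +366.0 mg potassium for $1.10 (total $2.75, still need 741.0 mg).
Take 2.656 servings of Greek yogurt: +741.0 mg potassium for $2.92 (total $5.67, still need 0.0 mg).
Greedy by cheapest-per-mg is optimal for a single linear constraint, so the minimum cost is $5.67.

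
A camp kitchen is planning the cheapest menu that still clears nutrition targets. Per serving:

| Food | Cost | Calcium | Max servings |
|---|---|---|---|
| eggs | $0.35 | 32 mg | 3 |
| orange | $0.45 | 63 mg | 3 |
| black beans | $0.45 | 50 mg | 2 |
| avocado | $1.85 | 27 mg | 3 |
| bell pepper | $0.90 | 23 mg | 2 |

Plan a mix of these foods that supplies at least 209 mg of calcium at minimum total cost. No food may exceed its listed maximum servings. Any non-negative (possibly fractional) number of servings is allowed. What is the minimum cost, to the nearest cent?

Cost per mg of calcium: orange $0.0071, black beans $0.0090, eggs $0.0109, bell pepper $0.0391, avocado $0.0685.
Take 3 servings of orange: +189.0 mg calcium for $1.35 (total $1.35, still need 20.0 mg).
Take 0.4 servings of black beans: +20.0 mg calcium for $0.18 (total $1.53, still need 0.0 mg).
Filling from the cheapest source first is optimal under one linear minimum: $1.53.

$1.53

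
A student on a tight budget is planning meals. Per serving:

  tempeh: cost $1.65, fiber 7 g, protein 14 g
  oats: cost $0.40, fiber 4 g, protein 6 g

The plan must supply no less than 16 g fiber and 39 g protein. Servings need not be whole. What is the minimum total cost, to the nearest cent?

Minimising a linear cost over {fiber ≥ 16, protein ≥ 39, servings ≥ 0} — the optimum is at a vertex, using one or two foods.
tempeh only: max(16/7, 39/14) = 2.786 servings → $4.60.
oats only: max(16/4, 39/6) = 6.5 servings → $2.60.
tempeh + oats: intersection lies outside the first quadrant.
Cheapest feasible corner: $2.60.

$2.60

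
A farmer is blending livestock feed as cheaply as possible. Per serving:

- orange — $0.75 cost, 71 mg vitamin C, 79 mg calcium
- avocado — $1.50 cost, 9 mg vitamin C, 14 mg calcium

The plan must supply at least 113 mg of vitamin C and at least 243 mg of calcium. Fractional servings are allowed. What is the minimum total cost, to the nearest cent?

orange only: max(113/71, 243/79) = 3.076 servings → $2.31.
avocado only: max(113/9, 243/14) = 17.36 servings → $26.04.
orange + avocado: the both-tight solution has a negative serving — not a feasible corner.
So the least-cost plan costs $2.31.

$2.31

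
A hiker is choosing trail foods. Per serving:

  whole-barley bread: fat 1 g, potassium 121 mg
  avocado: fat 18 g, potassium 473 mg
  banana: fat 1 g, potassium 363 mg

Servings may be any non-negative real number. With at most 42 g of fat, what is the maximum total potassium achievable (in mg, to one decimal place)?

15246.0 mg

Potassium per g fat: banana 363, whole-barley bread 121, avocado 26.28.
With no serving limits, spend the whole fat allowance on banana: 42 g / 1 g × 363 mg = 15246.0 mg.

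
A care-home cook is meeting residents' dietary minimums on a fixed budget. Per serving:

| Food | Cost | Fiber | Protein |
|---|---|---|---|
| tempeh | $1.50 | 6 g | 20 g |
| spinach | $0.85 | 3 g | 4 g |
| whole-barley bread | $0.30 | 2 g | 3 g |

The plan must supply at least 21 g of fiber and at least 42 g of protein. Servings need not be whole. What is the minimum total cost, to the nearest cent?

$3.72

Two binding constraints pin down two serving amounts, so the optimal mix uses at most two foods. The candidates are each food alone (scaled to the tighter of fiber/protein) and each pair with both constraints tight.
tempeh only: max(21/6, 42/20) = 3.5 servings → $5.25.
spinach only: max(21/3, 42/4) = 10.5 servings → $8.93.
whole-barley bread only: max(21/2, 42/3) = 14 servings → $4.20.
tempeh + spinach with both tight: 1.167 servings and 4.667 servings → $5.72.
tempeh + whole-barley bread with both tight: 0.9545 servings and 7.636 servings → $3.72.
spinach + whole-barley bread: intersection lies outside the first quadrant.
Cheapest feasible corner: $3.72.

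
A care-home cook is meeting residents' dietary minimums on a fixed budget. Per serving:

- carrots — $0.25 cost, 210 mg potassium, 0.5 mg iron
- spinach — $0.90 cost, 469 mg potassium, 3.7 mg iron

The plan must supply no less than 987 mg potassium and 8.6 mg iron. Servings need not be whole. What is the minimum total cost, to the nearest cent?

$2.09

carrots only: max(987/210, 8.6/0.5) = 17.2 servings → $4.30.
spinach only: max(987/469, 8.6/3.7) = 2.324 servings → $2.09.
carrots + spinach: intersection lies outside the first quadrant.
Cheapest feasible corner: $2.09.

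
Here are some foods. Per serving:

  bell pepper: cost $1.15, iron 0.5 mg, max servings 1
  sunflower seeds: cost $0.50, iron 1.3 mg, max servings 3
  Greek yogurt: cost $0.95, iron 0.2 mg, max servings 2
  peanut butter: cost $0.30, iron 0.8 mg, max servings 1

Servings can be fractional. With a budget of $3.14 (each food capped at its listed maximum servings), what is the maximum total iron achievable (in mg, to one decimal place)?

5.2 mg

Iron per dollar: peanut butter 2.667, sunflower seeds 2.6, bell pepper 0.4348, Greek yogurt 0.2105.
Take 1 serving of peanut butter: spends $0.30, +0.8 mg iron (running total 0.8 mg).
Take 3 servings of sunflower seeds: spends $1.50, +3.9 mg iron (running total 4.7 mg).
Take 1 serving of bell pepper: spends $1.15, +0.5 mg iron (running total 5.2 mg).
Take 0.2 servings of Greek yogurt: spends $0.19, +0.0 mg iron (running total 5.2 mg).
Greedy by best ratio exhausts the cost allowance optimally: 5.2 mg.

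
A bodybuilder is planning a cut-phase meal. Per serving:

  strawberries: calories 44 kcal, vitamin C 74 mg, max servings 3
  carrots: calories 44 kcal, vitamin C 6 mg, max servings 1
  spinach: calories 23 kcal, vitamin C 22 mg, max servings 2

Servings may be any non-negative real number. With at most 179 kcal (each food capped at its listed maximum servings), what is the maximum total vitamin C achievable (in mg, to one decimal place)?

Vitamin C per kcal: strawberries 1.682, spinach 0.9565, carrots 0.1364.
Take 3 servings of strawberries: uses 132 kcal, +222.0 mg vitamin C (running total 222.0 mg).
Take 2 servings of spinach: uses 46 kcal, +44.0 mg vitamin C (running total 266.0 mg).
Take 0.02273 servings of carrots: uses 1 kcal, +0.1 mg vitamin C (running total 266.1 mg).
Greedy by best ratio exhausts the calories allowance optimally: 266.1 mg.

266.1 mg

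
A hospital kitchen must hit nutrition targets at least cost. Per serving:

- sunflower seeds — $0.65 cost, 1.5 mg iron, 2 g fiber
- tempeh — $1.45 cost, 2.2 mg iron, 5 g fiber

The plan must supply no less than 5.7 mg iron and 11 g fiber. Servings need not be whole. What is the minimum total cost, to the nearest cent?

$3.29

For a min-cost LP with two ≥-constraints, a basic feasible solution has at most two positive variables.
sunflower seeds only: max(5.7/1.5, 11/2) = 5.5 servings → $3.58.
tempeh only: max(5.7/2.2, 11/5) = 2.591 servings → $3.76.
sunflower seeds + tempeh with both tight: 1.387 servings and 1.645 servings → $3.29.
So the least-cost plan costs $3.29.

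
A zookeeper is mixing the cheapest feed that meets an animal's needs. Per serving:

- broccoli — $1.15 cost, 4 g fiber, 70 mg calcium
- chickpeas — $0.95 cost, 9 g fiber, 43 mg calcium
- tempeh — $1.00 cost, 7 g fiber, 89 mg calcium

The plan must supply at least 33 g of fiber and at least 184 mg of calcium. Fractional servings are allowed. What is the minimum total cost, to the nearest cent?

Check every corner: each single food scaled to meet both minima, and each pair solved so both constraints bind.
broccoli only: max(33/4, 184/70) = 8.25 servings → $9.49.
chickpeas only: max(33/9, 184/43) = 4.279 servings → $4.07.
tempeh only: max(33/7, 184/89) = 4.714 servings → $4.71.
broccoli + chickpeas with both tight: 0.5175 servings and 3.437 servings → $3.86.
broccoli + tempeh: intersection lies outside the first quadrant.
chickpeas + tempeh with both tight: 3.298 servings and 0.474 servings → $3.61.
The minimum over all feasible corners is $3.61.

$3.61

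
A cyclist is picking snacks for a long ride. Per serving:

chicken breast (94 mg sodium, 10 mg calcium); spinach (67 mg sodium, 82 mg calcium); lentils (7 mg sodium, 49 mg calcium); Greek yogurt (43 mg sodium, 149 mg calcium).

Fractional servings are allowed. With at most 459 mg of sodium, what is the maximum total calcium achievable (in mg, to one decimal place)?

Calcium per mg sodium: lentils 7, Greek yogurt 3.465, spinach 1.224, chicken breast 0.1064.
With no serving limits, spend the whole sodium allowance on lentils: 459 mg / 7 mg × 49 mg = 3213.0 mg.

3213.0 mg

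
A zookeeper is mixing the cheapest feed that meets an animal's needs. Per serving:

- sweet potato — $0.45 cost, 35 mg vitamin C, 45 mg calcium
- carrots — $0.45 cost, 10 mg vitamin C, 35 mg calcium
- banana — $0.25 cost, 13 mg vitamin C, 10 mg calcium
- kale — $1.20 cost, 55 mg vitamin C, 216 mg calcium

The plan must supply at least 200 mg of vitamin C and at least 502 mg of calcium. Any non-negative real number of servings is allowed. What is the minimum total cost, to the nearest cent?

$3.40

The cheapest plan sits at a corner of the feasible region — with two constraints it uses at most two foods.
sweet potato only: max(200/35, 502/45) = 11.16 servings → $5.02.
carrots only: max(200/10, 502/35) = 20 servings → $9.00.
banana only: max(200/13, 502/10) = 50.2 servings → $12.55.
kale only: max(200/55, 502/216) = 3.636 servings → $4.36.
sweet potato + carrots with both tight: 2.555 servings and 11.06 servings → $6.13.
sweet potato + banana: the both-tight solution has a negative serving — not a feasible corner.
sweet potato + kale with both tight: 3.066 servings and 1.685 servings → $3.40.
carrots + banana with both tight: 12.75 servings and 5.577 servings → $7.13.
carrots + kale with both targets exact would need a negative amount; discard.
banana + kale with both tight: 6.904 servings and 2.004 servings → $4.13.
So the least-cost plan costs $3.40.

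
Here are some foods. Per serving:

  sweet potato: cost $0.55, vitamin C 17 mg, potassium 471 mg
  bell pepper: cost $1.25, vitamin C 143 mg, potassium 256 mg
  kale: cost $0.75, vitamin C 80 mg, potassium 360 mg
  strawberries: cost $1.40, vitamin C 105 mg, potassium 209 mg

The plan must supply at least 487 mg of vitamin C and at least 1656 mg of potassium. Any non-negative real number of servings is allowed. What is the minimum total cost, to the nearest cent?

$4.44

An LP optimum is at a vertex; with two nutrient constraints at most two foods are used. Check each candidate.
sweet potato only: max(487/17, 1656/471) = 28.65 servings → $15.76.
bell pepper only: max(487/143, 1656/256) = 6.469 servings → $8.09.
kale only: max(487/80, 1656/360) = 6.088 servings → $4.57.
strawberries only: max(487/105, 1656/209) = 7.923 servings → $11.09.
sweet potato + bell pepper with both tight: 1.78 servings and 3.194 servings → $4.97.
sweet potato + kale with both targets exact would need a negative amount; discard.
sweet potato + strawberries with both tight: 1.571 servings and 4.384 servings → $7.00.
bell pepper + kale with both tight: 1.382 servings and 3.617 servings → $4.44.
bell pepper + strawberries: intersection lies outside the first quadrant.
kale + strawberries with both tight: 3.42 servings and 2.032 servings → $5.41.
Cheapest feasible corner: $4.44.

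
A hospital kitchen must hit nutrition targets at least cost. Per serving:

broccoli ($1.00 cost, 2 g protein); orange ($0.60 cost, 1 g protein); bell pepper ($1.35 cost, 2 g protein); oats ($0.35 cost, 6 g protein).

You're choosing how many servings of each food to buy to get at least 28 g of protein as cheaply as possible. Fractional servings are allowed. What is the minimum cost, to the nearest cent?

$1.63

Cost per g of protein: oats $0.0583, broccoli $0.5000, orange $0.6000, bell pepper $0.6750.
With no serving limits, use only oats: 28 g / 6 g = 4.667 servings × $0.35 = $1.63.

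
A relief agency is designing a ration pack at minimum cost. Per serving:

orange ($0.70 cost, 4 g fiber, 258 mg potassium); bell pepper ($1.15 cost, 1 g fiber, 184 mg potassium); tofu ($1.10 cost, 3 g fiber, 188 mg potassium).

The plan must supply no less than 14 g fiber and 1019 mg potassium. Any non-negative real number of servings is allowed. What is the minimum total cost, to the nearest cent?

$2.76

A basic optimal solution has at most two foods positive. Try each food alone and each pair with both targets met exactly.
orange only: max(14/4, 1019/258) = 3.95 servings → $2.76.
bell pepper only: max(14/1, 1019/184) = 14 servings → $16.10.
tofu only: max(14/3, 1019/188) = 5.42 servings → $5.96.
orange + bell pepper with both tight: 3.257 servings and 0.9707 servings → $3.40.
orange + tofu with both targets exact would need a negative amount; discard.
bell pepper + tofu with both tight: 1.168 servings and 4.277 servings → $6.05.
So the least-cost plan costs $2.76.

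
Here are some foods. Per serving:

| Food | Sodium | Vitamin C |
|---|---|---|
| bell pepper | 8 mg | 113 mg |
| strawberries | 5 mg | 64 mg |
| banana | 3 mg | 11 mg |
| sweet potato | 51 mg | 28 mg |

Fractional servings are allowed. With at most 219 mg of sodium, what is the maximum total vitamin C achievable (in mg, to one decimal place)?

3093.4 mg

Vitamin C per mg sodium: bell pepper 14.12, strawberries 12.8, banana 3.667, sweet potato 0.549.
With no serving limits, spend the whole sodium allowance on bell pepper: 219 mg / 8 mg × 113 mg = 3093.4 mg.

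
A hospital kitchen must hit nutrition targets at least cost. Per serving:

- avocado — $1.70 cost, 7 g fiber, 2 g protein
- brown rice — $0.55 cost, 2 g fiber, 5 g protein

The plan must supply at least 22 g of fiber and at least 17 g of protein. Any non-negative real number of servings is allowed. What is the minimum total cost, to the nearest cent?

$5.50

With two linear requirements the optimum uses one or two foods; enumerate the corners.
avocado only: max(22/7, 17/2) = 8.5 servings → $14.45.
brown rice only: max(22/2, 17/5) = 11 servings → $6.05.
avocado + brown rice with both tight: 2.452 servings and 2.419 servings → $5.50.
The minimum over all feasible corners is $5.50.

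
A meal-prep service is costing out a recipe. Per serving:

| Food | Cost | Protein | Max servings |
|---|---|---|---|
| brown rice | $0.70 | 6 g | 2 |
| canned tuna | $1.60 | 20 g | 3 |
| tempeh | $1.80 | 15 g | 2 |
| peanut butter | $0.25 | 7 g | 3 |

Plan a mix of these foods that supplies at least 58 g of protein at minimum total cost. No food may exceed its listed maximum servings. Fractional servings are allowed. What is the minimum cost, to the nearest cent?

Cost per g of protein: peanut butter $0.0357, canned tuna $0.0800, brown rice $0.1167, tempeh $0.1200.
Take 3 servings of peanut butter: +21.0 g protein for $0.75 (total $0.75, still need 37.0 g).
Take 1.85 servings of canned tuna: +37.0 g protein for $2.96 (total $3.71, still need 0.0 g).
Greedy by cheapest-per-g is optimal for a single linear constraint, so the minimum cost is $3.71.

$3.71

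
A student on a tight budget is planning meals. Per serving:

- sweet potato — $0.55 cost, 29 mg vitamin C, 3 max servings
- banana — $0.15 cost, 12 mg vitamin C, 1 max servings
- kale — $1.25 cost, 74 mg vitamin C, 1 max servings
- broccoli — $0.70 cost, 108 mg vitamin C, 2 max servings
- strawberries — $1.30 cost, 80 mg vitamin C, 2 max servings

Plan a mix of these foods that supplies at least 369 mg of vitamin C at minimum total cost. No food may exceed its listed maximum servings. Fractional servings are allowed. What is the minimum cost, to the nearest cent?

$3.84

Cost per mg of vitamin C: broccoli $0.0065, banana $0.0125, strawberries $0.0163, kale $0.0169, sweet potato $0.0190.
Take 2 servings of broccoli: +216.0 mg vitamin C for $1.40 (total $1.40, still need 153.0 mg).
Take 1 serving of banana: +12.0 mg vitamin C for $0.15 (total $1.55, still need 141.0 mg).
Take 1.762 servings of strawberries: +141.0 mg vitamin C for $2.29 (total $3.84, still need 0.0 mg).
Greedy by cheapest-per-mg is optimal for a single linear constraint, so the minimum cost is $3.84.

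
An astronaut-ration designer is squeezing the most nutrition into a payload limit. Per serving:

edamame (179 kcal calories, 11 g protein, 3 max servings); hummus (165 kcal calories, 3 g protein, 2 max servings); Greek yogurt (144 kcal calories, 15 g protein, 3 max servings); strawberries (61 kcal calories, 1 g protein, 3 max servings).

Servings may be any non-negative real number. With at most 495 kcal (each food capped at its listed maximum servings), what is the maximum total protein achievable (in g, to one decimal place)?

48.9 g

Protein per kcal: Greek yogurt 0.1042, edamame 0.06145, hummus 0.01818, strawberries 0.01639.
Take 3 servings of Greek yogurt: uses 432 kcal, +45.0 g protein (running total 45.0 g).
Take 0.352 servings of edamame: uses 63 kcal, +3.9 g protein (running total 48.9 g).
Greedy by best ratio exhausts the calories allowance optimally: 48.9 g.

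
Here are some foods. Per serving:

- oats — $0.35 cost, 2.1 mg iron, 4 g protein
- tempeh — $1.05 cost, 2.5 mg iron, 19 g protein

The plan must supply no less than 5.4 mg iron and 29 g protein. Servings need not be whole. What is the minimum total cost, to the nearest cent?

$1.73

This is a tiny linear program; its minimum lies at a vertex of the feasible set. List the vertices and price them.
oats only: max(5.4/2.1, 29/4) = 7.25 servings → $2.54.
tempeh only: max(5.4/2.5, 29/19) = 2.16 servings → $2.27.
oats + tempeh with both tight: 1.007 servings and 1.314 servings → $1.73.
The minimum over all feasible corners is $1.73.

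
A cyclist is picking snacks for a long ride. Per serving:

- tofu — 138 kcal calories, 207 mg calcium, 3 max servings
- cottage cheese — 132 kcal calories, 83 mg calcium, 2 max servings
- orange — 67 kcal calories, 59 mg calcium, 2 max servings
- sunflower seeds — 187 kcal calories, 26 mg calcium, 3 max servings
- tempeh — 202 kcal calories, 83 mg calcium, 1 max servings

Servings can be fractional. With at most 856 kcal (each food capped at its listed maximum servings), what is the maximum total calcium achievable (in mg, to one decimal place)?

Calcium per kcal: tofu 1.5, orange 0.8806, cottage cheese 0.6288, tempeh 0.4109, sunflower seeds 0.139.
Take 3 servings of tofu: uses 414 kcal, +621.0 mg calcium (running total 621.0 mg).
Take 2 servings of orange: uses 134 kcal, +118.0 mg calcium (running total 739.0 mg).
Take 2 servings of cottage cheese: uses 264 kcal, +166.0 mg calcium (running total 905.0 mg).
Take 0.2178 servings of tempeh: uses 44 kcal, +18.1 mg calcium (running total 923.1 mg).
Greedy by best ratio exhausts the calories allowance optimally: 923.1 mg.

923.1 mg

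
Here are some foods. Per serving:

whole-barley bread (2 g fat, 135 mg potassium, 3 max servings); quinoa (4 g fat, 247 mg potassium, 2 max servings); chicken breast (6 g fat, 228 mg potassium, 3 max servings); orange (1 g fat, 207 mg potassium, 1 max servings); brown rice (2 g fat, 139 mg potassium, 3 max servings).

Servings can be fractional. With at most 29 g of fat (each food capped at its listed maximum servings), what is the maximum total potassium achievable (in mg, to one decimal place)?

Potassium per g fat: orange 207, brown rice 69.5, whole-barley bread 67.5, quinoa 61.75, chicken breast 38.
Take 1 serving of orange: uses 1 g fat, +207.0 mg potassium (running total 207.0 mg).
Take 3 servings of brown rice: uses 6 g fat, +417.0 mg potassium (running total 624.0 mg).
Take 3 servings of whole-barley bread: uses 6 g fat, +405.0 mg potassium (running total 1029.0 mg).
Take 2 servings of quinoa: uses 8 g fat, +494.0 mg potassium (running total 1523.0 mg).
Take 1.333 servings of chicken breast: uses 8 g fat, +304.0 mg potassium (running total 1827.0 mg).
Filling greedily by potassium-per-g fat is optimal for one linear limit, giving 1827.0 mg.

1827.0 mg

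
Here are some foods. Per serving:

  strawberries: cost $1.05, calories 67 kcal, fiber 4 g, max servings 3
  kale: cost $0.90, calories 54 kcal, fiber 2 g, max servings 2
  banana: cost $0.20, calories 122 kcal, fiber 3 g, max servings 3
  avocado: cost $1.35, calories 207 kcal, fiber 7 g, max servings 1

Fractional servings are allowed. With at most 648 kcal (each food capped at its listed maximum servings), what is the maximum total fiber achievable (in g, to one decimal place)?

26.2 g

Fiber per kcal: strawberries 0.0597, kale 0.03704, avocado 0.03382, banana 0.02459.
Take 3 servings of strawberries: uses 201 kcal, +12.0 g fiber (running total 12.0 g).
Take 2 servings of kale: uses 108 kcal, +4.0 g fiber (running total 16.0 g).
Take 1 serving of avocado: uses 207 kcal, +7.0 g fiber (running total 23.0 g).
Take 1.082 servings of banana: uses 132 kcal, +3.2 g fiber (running total 26.2 g).
Greedy by best ratio exhausts the calories allowance optimally: 26.2 g.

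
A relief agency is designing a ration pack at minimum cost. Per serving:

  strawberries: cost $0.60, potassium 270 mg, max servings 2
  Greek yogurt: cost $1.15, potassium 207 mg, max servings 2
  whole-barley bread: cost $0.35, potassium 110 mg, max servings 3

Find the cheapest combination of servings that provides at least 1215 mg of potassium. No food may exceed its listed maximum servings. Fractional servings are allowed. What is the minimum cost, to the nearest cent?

$4.17

Cost per mg of potassium: strawberries $0.0022, whole-barley bread $0.0032, Greek yogurt $0.0056.
Take 2 servings of strawberries: +540.0 mg potassium for $1.20 (total $1.20, still need 675.0 mg).
Take 3 servings of whole-barley bread: +330.0 mg potassium for $1.05 (total $2.25, still need 345.0 mg).
Take 1.667 servings of Greek yogurt: +345.0 mg potassium for $1.92 (total $4.17, still need 0.0 mg).
Filling from the cheapest source first is optimal under one linear minimum: $4.17.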